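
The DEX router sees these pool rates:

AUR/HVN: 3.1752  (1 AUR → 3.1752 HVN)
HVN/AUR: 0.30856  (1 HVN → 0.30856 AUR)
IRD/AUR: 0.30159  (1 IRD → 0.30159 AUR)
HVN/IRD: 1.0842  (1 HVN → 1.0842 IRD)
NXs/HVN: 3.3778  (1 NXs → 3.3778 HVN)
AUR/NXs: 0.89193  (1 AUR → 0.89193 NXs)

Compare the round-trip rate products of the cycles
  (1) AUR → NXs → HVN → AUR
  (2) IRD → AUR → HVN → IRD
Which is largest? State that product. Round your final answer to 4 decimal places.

1.0382

(1) 0.89193 × 3.3778 × 0.30856 = 0.92962
(2) 0.30159 × 3.1752 × 1.0842 = 1.03824
Highest is cycle (2) at 1.0382 (>1, arbitrage).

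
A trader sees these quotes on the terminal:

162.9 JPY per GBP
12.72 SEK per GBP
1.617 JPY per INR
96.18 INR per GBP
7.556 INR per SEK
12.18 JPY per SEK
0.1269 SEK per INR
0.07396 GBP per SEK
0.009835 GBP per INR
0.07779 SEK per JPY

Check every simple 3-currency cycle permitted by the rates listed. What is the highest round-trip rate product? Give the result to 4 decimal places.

SEK→INR→JPY→SEK: 7.556 × 1.617 × 0.07779 = 0.95044
SEK→INR→GBP→SEK: 7.556 × 0.009835 × 12.72 = 0.94526
SEK→GBP→JPY→SEK: 0.07396 × 162.9 × 0.07779 = 0.93722
SEK→GBP→INR→SEK: 0.07396 × 96.18 × 0.1269 = 0.90270
Maximum is SEK→INR→JPY→SEK at 0.9504; no arbitrage — every cycle loses value.

0.9504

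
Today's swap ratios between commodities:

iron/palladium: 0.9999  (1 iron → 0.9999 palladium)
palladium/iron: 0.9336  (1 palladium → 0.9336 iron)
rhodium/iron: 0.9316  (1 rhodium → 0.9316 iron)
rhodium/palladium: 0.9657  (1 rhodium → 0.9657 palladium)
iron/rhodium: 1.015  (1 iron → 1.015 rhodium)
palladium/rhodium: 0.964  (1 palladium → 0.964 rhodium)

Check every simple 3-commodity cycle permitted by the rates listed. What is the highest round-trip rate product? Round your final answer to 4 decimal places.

0.9151

palladium→iron→rhodium→palladium: 0.9336 × 1.015 × 0.9657 = 0.91510
palladium→rhodium→iron→palladium: 0.964 × 0.9316 × 0.9999 = 0.89797
Maximum is palladium→iron→rhodium→palladium at 0.9151; no arbitrage — every cycle loses value.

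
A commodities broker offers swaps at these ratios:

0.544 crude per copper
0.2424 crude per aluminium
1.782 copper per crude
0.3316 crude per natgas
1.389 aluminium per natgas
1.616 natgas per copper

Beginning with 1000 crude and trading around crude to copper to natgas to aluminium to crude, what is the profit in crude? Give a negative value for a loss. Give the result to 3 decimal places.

-30.419

1000 crude × 1.782 = 1782 copper
1782 copper × 1.616 = 2879.712 natgas
2879.712 natgas × 1.389 = 3999.919968 aluminium
3999.919968 aluminium × 0.2424 = 969.5806002432 crude
Net change: 969.5806002432 − 1000 = -30.4193997568 crude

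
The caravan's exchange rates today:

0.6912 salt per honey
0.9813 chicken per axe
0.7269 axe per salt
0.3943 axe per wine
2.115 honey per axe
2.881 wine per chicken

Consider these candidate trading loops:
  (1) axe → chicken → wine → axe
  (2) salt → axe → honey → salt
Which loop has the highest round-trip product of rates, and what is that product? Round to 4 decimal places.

1.1147

(1) 0.9813 × 2.881 × 0.3943 = 1.11474
(2) 0.7269 × 2.115 × 0.6912 = 1.06265
Highest is cycle (1) at 1.1147 (>1, arbitrage).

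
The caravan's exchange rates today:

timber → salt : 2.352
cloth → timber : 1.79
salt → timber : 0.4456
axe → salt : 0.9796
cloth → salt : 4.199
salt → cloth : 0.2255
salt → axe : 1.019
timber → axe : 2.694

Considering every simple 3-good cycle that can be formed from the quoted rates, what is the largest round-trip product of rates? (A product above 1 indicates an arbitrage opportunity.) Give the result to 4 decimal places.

1.1760

axe→salt→timber→axe: 0.9796 × 0.4456 × 2.694 = 1.17596
cloth→timber→salt→cloth: 1.79 × 2.352 × 0.2255 = 0.94937
Maximum is axe→salt→timber→axe at 1.1760; arbitrage exists.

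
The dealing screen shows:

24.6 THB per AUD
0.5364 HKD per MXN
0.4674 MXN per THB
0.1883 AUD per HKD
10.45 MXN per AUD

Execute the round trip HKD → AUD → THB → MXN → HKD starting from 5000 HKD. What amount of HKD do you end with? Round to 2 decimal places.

5000 HKD × 0.1883 = 941.5 AUD
941.5 AUD × 24.6 = 23160.9 THB
23160.9 THB × 0.4674 = 10825.40466 MXN
10825.40466 MXN × 0.5364 = 5806.747059624 HKD

5806.75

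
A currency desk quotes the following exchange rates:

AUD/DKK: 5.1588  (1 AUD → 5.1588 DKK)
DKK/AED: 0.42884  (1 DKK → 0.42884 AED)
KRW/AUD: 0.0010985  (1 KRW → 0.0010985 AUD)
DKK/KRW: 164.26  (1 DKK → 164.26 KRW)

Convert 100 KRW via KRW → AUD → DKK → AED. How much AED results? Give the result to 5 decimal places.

0.24302

100 KRW × 0.0010985 = 0.10985 AUD
0.10985 AUD × 5.1588 = 0.56669418 DKK
0.56669418 DKK × 0.42884 = 0.2430211321512 AED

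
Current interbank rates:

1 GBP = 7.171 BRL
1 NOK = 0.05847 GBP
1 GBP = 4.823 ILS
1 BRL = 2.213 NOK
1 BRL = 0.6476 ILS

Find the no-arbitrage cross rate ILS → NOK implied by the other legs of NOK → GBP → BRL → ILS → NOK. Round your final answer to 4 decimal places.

3.6828

Known legs of the cycle: 0.05847 × 7.171 × 0.6476 = 0.271531148412
For no arbitrage the full-cycle product must be 1, so the missing rate is 1 / 0.271531148412 ≈ 3.682819.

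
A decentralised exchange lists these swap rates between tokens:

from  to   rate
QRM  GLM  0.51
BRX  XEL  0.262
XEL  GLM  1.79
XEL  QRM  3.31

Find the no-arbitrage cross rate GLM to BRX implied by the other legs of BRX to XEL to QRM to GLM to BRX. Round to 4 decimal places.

2.2610

Known legs of the cycle: 0.262 × 3.31 × 0.51 = 0.4422822
For no arbitrage the full-cycle product must be 1, so the missing rate is 1 / 0.4422822 ≈ 2.261000.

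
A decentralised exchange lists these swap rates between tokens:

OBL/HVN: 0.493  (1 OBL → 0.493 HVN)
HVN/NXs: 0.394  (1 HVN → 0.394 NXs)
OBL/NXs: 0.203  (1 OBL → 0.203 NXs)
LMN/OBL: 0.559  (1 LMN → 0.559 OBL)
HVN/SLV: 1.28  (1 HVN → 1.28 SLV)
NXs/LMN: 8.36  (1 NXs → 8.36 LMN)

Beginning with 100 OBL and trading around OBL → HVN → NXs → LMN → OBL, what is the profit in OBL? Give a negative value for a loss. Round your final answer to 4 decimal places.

-9.2261

100 OBL × 0.493 = 49.3 HVN
49.3 HVN × 0.394 = 19.4242 NXs
19.4242 NXs × 8.36 = 162.386312 LMN
162.386312 LMN × 0.559 = 90.773948408 OBL
Net change: 90.773948408 − 100 = -9.226051592 OBL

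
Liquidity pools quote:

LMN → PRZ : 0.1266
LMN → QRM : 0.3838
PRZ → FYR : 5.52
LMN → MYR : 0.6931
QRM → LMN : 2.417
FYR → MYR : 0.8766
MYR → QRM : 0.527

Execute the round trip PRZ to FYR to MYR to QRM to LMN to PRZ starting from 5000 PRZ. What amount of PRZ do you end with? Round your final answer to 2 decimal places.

3901.50

5000 PRZ × 5.52 = 27600 FYR
27600 FYR × 0.8766 = 24194.16 MYR
24194.16 MYR × 0.527 = 12750.32232 QRM
12750.32232 QRM × 2.417 = 30817.52904744 LMN
30817.52904744 LMN × 0.1266 = 3901.499177405904 PRZ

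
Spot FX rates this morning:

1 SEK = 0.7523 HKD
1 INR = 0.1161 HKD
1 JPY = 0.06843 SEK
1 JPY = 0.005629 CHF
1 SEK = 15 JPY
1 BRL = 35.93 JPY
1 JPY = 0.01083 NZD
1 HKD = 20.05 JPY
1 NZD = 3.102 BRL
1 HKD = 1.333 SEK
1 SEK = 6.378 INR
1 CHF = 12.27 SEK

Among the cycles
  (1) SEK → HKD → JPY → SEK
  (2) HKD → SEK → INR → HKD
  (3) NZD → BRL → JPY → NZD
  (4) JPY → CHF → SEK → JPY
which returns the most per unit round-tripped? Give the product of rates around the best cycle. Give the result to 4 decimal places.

(1) 0.7523 × 20.05 × 0.06843 = 1.03217
(2) 1.333 × 6.378 × 0.1161 = 0.98707
(3) 3.102 × 35.93 × 0.01083 = 1.20706
(4) 0.005629 × 12.27 × 15 = 1.03602
Highest is cycle (3) at 1.2071 (>1, arbitrage).

1.2071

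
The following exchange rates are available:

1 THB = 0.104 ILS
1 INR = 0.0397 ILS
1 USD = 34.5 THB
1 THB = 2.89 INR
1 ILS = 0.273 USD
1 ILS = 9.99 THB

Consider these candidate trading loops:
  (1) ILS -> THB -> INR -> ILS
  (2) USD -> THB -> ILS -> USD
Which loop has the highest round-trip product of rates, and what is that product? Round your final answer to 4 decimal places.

1.1462

(1) 9.99 × 2.89 × 0.0397 = 1.14618
(2) 34.5 × 0.104 × 0.273 = 0.97952
Highest is cycle (1) at 1.1462 (>1, arbitrage).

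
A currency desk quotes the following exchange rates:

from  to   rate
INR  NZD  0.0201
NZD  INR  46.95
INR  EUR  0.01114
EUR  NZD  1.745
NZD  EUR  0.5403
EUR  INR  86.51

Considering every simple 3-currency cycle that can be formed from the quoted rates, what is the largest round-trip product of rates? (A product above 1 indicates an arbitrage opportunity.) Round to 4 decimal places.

INR→NZD→EUR→INR: 0.0201 × 0.5403 × 86.51 = 0.93950
INR→EUR→NZD→INR: 0.01114 × 1.745 × 46.95 = 0.91268
Maximum is INR→NZD→EUR→INR at 0.9395; no arbitrage — every cycle loses value.

0.9395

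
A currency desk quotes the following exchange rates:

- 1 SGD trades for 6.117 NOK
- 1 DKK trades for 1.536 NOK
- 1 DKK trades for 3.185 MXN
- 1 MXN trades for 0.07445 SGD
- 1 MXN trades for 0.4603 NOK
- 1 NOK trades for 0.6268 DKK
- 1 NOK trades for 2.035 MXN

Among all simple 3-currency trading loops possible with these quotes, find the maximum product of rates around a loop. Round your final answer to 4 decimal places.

SGD→NOK→MXN→SGD: 6.117 × 2.035 × 0.07445 = 0.92676
DKK→MXN→NOK→DKK: 3.185 × 0.4603 × 0.6268 = 0.91892
Maximum is SGD→NOK→MXN→SGD at 0.9268; no arbitrage — every cycle loses value.

0.9268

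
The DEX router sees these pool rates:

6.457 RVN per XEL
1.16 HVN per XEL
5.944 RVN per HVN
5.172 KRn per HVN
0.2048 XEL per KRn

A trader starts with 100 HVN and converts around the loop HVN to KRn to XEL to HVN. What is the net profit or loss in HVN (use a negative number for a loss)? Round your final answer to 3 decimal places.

22.870

100 HVN × 5.172 = 517.2 KRn
517.2 KRn × 0.2048 = 105.92256 XEL
105.92256 XEL × 1.16 = 122.8701696 HVN
Net change: 122.8701696 − 100 = 22.8701696 HVN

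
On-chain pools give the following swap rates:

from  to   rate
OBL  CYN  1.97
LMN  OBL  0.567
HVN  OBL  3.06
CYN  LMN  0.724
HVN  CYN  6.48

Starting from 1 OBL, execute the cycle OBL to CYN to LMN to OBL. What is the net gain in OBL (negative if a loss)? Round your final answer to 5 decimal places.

-0.19130

1 OBL × 1.97 = 1.97 CYN
1.97 CYN × 0.724 = 1.42628 LMN
1.42628 LMN × 0.567 = 0.80870076 OBL
Net change: 0.80870076 − 1 = -0.19129924 OBL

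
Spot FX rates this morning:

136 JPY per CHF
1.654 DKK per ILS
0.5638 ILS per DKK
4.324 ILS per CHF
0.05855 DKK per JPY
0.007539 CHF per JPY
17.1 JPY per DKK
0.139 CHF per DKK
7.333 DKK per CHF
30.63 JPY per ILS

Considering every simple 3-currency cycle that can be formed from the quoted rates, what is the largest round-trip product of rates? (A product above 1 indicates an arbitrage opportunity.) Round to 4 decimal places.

JPY→DKK→CHF→JPY: 0.05855 × 0.139 × 136 = 1.10683
JPY→DKK→ILS→JPY: 0.05855 × 0.5638 × 30.63 = 1.01111
JPY→CHF→ILS→JPY: 0.007539 × 4.324 × 30.63 = 0.99850
ILS→DKK→CHF→ILS: 1.654 × 0.139 × 4.324 = 0.99411
JPY→CHF→DKK→JPY: 0.007539 × 7.333 × 17.1 = 0.94535
Maximum is JPY→DKK→CHF→JPY at 1.1068; arbitrage exists.

1.1068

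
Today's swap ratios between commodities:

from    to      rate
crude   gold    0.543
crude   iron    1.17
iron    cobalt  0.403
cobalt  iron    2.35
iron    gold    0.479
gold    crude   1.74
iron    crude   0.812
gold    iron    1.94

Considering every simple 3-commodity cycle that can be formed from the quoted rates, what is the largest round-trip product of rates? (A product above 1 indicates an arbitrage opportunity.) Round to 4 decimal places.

0.9751

gold→crude→iron→gold: 1.74 × 1.17 × 0.479 = 0.97515
gold→iron→crude→gold: 1.94 × 0.812 × 0.543 = 0.85538
Maximum is gold→crude→iron→gold at 0.9751; no arbitrage — every cycle loses value.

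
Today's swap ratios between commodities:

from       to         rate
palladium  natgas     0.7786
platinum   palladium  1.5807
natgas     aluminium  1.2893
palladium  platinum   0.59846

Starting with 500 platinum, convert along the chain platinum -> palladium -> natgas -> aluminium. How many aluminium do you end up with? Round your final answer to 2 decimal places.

793.39

500 platinum × 1.5807 = 790.35 palladium
790.35 palladium × 0.7786 = 615.36651 natgas
615.36651 natgas × 1.2893 = 793.392041343 aluminium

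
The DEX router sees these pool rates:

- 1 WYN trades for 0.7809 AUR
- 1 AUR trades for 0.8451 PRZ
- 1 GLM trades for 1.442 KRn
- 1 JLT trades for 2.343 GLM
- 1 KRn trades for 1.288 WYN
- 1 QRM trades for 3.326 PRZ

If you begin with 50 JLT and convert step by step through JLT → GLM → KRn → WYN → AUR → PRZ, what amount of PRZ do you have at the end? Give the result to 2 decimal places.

50 JLT × 2.343 = 117.15 GLM
117.15 GLM × 1.442 = 168.9303 KRn
168.9303 KRn × 1.288 = 217.5822264 WYN
217.5822264 WYN × 0.7809 = 169.90996059576 AUR
169.90996059576 AUR × 0.8451 = 143.590907699476776 PRZ

143.59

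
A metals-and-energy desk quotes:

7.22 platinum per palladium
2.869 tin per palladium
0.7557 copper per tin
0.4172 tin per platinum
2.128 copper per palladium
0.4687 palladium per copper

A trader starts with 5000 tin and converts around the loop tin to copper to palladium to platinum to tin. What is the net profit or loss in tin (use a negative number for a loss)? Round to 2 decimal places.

334.53

5000 tin × 0.7557 = 3778.5 copper
3778.5 copper × 0.4687 = 1770.98295 palladium
1770.98295 palladium × 7.22 = 12786.496899 platinum
12786.496899 platinum × 0.4172 = 5334.5265062628 tin
Net change: 5334.5265062628 − 5000 = 334.5265062628 tin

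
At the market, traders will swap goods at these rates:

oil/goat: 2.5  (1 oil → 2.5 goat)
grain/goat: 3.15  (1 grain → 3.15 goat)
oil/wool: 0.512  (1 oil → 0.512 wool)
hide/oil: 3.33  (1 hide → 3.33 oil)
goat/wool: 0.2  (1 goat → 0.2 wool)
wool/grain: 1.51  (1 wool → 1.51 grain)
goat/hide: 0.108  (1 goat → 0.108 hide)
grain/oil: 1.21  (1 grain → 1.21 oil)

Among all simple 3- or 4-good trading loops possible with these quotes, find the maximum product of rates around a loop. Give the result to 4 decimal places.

grain→goat→wool→grain: 3.15 × 0.2 × 1.51 = 0.95130
grain→oil→wool→grain: 1.21 × 0.512 × 1.51 = 0.93548
grain→oil→goat→wool→grain: 1.21 × 2.5 × 0.2 × 1.51 = 0.91355
hide→oil→goat→hide: 3.33 × 2.5 × 0.108 = 0.89910
Maximum is grain→goat→wool→grain at 0.9513; no arbitrage — every cycle loses value.

0.9513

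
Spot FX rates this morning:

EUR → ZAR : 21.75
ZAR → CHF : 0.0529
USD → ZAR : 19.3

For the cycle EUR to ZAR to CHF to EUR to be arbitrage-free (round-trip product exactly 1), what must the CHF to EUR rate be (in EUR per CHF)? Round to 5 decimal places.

0.86913

Known legs of the cycle: 21.75 × 0.0529 = 1.150575
For no arbitrage the full-cycle product must be 1, so the missing rate is 1 / 1.150575 ≈ 0.8691307.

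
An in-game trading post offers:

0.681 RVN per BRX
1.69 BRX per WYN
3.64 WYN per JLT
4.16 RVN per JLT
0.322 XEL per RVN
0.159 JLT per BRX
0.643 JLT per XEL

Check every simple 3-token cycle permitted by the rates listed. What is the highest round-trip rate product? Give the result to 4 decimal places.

0.9781

BRX→JLT→WYN→BRX: 0.159 × 3.64 × 1.69 = 0.97810
RVN→XEL→JLT→RVN: 0.322 × 0.643 × 4.16 = 0.86131
Maximum is BRX→JLT→WYN→BRX at 0.9781; no arbitrage — every cycle loses value.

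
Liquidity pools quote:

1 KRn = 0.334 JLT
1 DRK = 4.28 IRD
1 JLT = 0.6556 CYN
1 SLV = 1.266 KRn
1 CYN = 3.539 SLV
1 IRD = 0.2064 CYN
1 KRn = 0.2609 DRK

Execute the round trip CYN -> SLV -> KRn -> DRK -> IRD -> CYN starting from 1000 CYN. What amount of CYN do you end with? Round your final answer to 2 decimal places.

1032.62

1000 CYN × 3.539 = 3539 SLV
3539 SLV × 1.266 = 4480.374 KRn
4480.374 KRn × 0.2609 = 1168.9295766 DRK
1168.9295766 DRK × 4.28 = 5003.018587848 IRD
5003.018587848 IRD × 0.2064 = 1032.6230365318272 CYN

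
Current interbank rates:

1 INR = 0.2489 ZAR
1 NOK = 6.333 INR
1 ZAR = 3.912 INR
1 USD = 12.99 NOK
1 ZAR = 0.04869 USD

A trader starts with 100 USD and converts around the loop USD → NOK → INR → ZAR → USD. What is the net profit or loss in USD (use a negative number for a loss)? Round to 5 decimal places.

100 USD × 12.99 = 1299 NOK
1299 NOK × 6.333 = 8226.567 INR
8226.567 INR × 0.2489 = 2047.5925263 ZAR
2047.5925263 ZAR × 0.04869 = 99.697280105547 USD
Net change: 99.697280105547 − 100 = -0.302719894453 USD

-0.30272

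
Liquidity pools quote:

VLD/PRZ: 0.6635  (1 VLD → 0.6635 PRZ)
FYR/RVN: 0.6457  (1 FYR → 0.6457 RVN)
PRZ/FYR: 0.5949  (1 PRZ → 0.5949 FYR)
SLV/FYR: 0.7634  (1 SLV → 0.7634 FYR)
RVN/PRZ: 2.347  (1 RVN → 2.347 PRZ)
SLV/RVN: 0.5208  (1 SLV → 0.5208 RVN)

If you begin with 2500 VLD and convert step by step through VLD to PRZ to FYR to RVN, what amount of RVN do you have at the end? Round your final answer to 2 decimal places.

637.17

2500 VLD × 0.6635 = 1658.75 PRZ
1658.75 PRZ × 0.5949 = 986.790375 FYR
986.790375 FYR × 0.6457 = 637.1705451375 RVN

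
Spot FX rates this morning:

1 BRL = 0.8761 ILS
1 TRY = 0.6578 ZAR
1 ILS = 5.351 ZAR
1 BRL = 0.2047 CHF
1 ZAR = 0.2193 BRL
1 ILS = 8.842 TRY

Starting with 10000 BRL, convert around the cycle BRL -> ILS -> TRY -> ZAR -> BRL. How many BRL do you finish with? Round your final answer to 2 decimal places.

11174.72

10000 BRL × 0.8761 = 8761 ILS
8761 ILS × 8.842 = 77464.762 TRY
77464.762 TRY × 0.6578 = 50956.3204436 ZAR
50956.3204436 ZAR × 0.2193 = 11174.72107328148 BRL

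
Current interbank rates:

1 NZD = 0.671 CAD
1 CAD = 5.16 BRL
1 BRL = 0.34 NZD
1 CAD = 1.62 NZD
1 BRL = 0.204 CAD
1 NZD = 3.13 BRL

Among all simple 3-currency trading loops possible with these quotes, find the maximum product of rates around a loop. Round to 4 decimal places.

BRL→NZD→CAD→BRL: 0.34 × 0.671 × 5.16 = 1.17720
BRL→CAD→NZD→BRL: 0.204 × 1.62 × 3.13 = 1.03440
Maximum is BRL→NZD→CAD→BRL at 1.1772; arbitrage exists.

1.1772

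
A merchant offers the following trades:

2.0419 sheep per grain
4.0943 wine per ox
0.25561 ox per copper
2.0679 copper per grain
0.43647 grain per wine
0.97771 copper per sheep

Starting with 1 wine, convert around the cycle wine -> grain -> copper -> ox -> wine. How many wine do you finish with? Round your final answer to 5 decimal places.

0.94459

1 wine × 0.43647 = 0.43647 grain
0.43647 grain × 2.0679 = 0.902576313 copper
0.902576313 copper × 0.25561 = 0.23070753136593 ox
0.23070753136593 ox × 4.0943 = 0.944585845671527199 wine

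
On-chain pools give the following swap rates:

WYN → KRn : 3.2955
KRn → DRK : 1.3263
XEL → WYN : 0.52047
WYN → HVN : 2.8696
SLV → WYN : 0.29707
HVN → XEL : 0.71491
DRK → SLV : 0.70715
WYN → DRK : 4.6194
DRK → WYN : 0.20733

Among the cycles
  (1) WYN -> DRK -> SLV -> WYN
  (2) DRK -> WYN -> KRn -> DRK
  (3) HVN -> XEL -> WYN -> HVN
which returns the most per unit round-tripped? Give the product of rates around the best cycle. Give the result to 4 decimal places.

(1) 4.6194 × 0.70715 × 0.29707 = 0.97041
(2) 0.20733 × 3.2955 × 1.3263 = 0.90620
(3) 0.71491 × 0.52047 × 2.8696 = 1.06775
Highest is cycle (3) at 1.0677 (>1, arbitrage).

1.0677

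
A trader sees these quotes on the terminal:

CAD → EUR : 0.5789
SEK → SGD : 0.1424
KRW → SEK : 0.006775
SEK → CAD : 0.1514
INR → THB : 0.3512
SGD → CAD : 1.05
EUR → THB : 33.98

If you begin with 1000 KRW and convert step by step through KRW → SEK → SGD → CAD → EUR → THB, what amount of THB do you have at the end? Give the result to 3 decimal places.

19.927

1000 KRW × 0.006775 = 6.775 SEK
6.775 SEK × 0.1424 = 0.96476 SGD
0.96476 SGD × 1.05 = 1.012998 CAD
1.012998 CAD × 0.5789 = 0.5864245422 EUR
0.5864245422 EUR × 33.98 = 19.926705943956 THB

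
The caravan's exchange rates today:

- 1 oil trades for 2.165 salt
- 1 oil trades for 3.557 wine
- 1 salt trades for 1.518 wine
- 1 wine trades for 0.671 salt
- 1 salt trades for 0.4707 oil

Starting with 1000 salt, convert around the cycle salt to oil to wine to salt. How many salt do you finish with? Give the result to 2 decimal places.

1000 salt × 0.4707 = 470.7 oil
470.7 oil × 3.557 = 1674.2799 wine
1674.2799 wine × 0.671 = 1123.4418129 salt

1123.44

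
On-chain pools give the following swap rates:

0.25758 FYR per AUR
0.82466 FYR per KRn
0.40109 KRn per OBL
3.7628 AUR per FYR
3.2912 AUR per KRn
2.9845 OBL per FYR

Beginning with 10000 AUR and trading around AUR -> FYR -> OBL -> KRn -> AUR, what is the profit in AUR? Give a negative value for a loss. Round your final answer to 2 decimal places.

10000 AUR × 0.25758 = 2575.8 FYR
2575.8 FYR × 2.9845 = 7687.4751 OBL
7687.4751 OBL × 0.40109 = 3083.369387859 KRn
3083.369387859 KRn × 3.2912 = 10147.9853293215408 AUR
Net change: 10147.9853293215408 − 10000 = 147.9853293215408 AUR

147.99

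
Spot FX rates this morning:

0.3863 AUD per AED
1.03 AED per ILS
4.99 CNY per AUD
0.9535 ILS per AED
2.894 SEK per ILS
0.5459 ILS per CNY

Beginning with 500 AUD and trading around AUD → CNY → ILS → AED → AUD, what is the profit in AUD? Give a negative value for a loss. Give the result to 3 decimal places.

41.933

500 AUD × 4.99 = 2495 CNY
2495 CNY × 0.5459 = 1362.0205 ILS
1362.0205 ILS × 1.03 = 1402.881115 AED
1402.881115 AED × 0.3863 = 541.9329747245 AUD
Net change: 541.9329747245 − 500 = 41.9329747245 AUD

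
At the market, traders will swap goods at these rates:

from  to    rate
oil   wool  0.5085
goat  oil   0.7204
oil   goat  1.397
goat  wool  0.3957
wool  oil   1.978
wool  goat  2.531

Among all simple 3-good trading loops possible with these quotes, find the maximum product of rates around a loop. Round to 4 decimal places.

oil→goat→wool→oil: 1.397 × 0.3957 × 1.978 = 1.09342
oil→wool→goat→oil: 0.5085 × 2.531 × 0.7204 = 0.92716
Maximum is oil→goat→wool→oil at 1.0934; arbitrage exists.

1.0934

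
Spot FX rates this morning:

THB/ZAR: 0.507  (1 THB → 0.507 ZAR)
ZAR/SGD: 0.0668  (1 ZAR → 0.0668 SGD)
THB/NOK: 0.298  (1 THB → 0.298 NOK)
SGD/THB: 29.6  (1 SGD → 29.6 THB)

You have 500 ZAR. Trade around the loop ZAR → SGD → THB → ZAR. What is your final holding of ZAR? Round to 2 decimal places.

500 ZAR × 0.0668 = 33.4 SGD
33.4 SGD × 29.6 = 988.64 THB
988.64 THB × 0.507 = 501.24048 ZAR

501.24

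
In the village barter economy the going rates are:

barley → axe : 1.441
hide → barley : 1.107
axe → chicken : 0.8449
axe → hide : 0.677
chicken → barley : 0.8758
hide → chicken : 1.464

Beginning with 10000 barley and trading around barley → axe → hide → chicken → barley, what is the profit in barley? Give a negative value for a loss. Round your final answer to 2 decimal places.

2508.31

10000 barley × 1.441 = 14410 axe
14410 axe × 0.677 = 9755.57 hide
9755.57 hide × 1.464 = 14282.15448 chicken
14282.15448 chicken × 0.8758 = 12508.310893584 barley
Net change: 12508.310893584 − 10000 = 2508.310893584 barley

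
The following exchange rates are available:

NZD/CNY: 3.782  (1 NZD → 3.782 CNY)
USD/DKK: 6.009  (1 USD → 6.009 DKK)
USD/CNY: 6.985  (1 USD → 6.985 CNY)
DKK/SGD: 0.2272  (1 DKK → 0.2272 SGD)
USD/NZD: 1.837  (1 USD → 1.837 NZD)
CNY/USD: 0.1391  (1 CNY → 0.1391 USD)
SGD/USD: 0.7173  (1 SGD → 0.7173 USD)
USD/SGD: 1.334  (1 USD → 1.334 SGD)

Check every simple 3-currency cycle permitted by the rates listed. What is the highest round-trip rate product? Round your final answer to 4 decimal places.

DKK→SGD→USD→DKK: 0.2272 × 0.7173 × 6.009 = 0.97929
NZD→CNY→USD→NZD: 3.782 × 0.1391 × 1.837 = 0.96640
Maximum is DKK→SGD→USD→DKK at 0.9793; no arbitrage — every cycle loses value.

0.9793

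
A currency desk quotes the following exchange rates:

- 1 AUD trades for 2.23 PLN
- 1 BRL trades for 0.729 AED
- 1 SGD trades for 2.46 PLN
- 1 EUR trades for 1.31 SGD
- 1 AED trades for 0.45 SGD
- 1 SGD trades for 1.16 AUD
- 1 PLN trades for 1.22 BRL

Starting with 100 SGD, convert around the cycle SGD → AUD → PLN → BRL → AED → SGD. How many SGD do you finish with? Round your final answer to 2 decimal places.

103.53

100 SGD × 1.16 = 116 AUD
116 AUD × 2.23 = 258.68 PLN
258.68 PLN × 1.22 = 315.5896 BRL
315.5896 BRL × 0.729 = 230.0648184 AED
230.0648184 AED × 0.45 = 103.52916828 SGD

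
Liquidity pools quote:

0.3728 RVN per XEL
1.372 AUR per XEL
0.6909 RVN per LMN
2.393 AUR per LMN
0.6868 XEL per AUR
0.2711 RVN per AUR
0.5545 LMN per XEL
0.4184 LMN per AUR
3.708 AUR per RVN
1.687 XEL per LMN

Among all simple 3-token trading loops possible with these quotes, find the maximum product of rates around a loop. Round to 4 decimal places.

AUR→LMN→RVN→AUR: 0.4184 × 0.6909 × 3.708 = 1.07188
XEL→AUR→LMN→XEL: 1.372 × 0.4184 × 1.687 = 0.96841
XEL→RVN→AUR→XEL: 0.3728 × 3.708 × 0.6868 = 0.94939
XEL→LMN→AUR→XEL: 0.5545 × 2.393 × 0.6868 = 0.91133
Maximum is AUR→LMN→RVN→AUR at 1.0719; arbitrage exists.

1.0719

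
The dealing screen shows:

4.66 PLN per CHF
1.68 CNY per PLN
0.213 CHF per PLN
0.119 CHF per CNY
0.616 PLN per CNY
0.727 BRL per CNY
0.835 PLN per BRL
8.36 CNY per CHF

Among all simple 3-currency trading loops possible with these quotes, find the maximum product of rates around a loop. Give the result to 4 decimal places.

CHF→CNY→PLN→CHF: 8.36 × 0.616 × 0.213 = 1.09690
BRL→PLN→CNY→BRL: 0.835 × 1.68 × 0.727 = 1.01984
CHF→PLN→CNY→CHF: 4.66 × 1.68 × 0.119 = 0.93163
Maximum is CHF→CNY→PLN→CHF at 1.0969; arbitrage exists.

1.0969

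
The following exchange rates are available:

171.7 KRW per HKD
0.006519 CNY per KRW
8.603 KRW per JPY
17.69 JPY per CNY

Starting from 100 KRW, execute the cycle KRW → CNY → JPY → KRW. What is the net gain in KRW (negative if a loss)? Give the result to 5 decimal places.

100 KRW × 0.006519 = 0.6519 CNY
0.6519 CNY × 17.69 = 11.532111 JPY
11.532111 JPY × 8.603 = 99.210750933 KRW
Net change: 99.210750933 − 100 = -0.789249067 KRW

-0.78925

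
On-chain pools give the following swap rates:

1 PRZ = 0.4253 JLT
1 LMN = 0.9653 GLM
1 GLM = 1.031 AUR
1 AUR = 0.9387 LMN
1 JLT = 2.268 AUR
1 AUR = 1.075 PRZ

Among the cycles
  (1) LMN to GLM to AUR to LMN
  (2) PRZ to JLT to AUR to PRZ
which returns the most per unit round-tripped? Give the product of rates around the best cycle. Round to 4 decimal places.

(1) 0.9653 × 1.031 × 0.9387 = 0.93422
(2) 0.4253 × 2.268 × 1.075 = 1.03692
Highest is cycle (2) at 1.0369 (>1, arbitrage).

1.0369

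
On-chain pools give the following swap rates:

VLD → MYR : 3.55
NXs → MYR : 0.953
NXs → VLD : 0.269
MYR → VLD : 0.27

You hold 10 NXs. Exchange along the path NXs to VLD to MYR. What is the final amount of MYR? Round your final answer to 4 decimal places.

10 NXs × 0.269 = 2.69 VLD
2.69 VLD × 3.55 = 9.5495 MYR

9.5495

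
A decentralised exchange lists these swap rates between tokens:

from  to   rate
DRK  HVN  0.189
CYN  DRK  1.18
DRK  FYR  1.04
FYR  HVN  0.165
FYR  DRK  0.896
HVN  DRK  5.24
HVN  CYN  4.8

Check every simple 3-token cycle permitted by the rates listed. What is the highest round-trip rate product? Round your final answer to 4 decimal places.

DRK→HVN→CYN→DRK: 0.189 × 4.8 × 1.18 = 1.07050
FYR→HVN→DRK→FYR: 0.165 × 5.24 × 1.04 = 0.89918
Maximum is DRK→HVN→CYN→DRK at 1.0705; arbitrage exists.

1.0705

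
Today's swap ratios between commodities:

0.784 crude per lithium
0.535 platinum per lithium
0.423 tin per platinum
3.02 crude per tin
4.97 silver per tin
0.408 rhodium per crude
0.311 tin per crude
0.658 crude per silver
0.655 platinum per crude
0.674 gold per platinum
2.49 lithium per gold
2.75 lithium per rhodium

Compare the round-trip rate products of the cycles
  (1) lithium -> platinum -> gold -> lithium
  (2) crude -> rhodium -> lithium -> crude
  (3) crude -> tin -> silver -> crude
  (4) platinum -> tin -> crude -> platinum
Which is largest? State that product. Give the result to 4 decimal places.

(1) 0.535 × 0.674 × 2.49 = 0.89787
(2) 0.408 × 2.75 × 0.784 = 0.87965
(3) 0.311 × 4.97 × 0.658 = 1.01705
(4) 0.423 × 3.02 × 0.655 = 0.83674
Highest is cycle (3) at 1.0171 (>1, arbitrage).

1.0171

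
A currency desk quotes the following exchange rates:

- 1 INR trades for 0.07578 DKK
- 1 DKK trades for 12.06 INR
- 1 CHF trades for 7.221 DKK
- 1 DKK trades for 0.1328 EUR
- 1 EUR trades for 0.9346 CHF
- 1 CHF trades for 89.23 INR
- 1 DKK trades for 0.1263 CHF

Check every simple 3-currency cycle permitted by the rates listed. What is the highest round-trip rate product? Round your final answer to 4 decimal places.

DKK→EUR→CHF→DKK: 0.1328 × 0.9346 × 7.221 = 0.89623
DKK→CHF→INR→DKK: 0.1263 × 89.23 × 0.07578 = 0.85402
Maximum is DKK→EUR→CHF→DKK at 0.8962; no arbitrage — every cycle loses value.

0.8962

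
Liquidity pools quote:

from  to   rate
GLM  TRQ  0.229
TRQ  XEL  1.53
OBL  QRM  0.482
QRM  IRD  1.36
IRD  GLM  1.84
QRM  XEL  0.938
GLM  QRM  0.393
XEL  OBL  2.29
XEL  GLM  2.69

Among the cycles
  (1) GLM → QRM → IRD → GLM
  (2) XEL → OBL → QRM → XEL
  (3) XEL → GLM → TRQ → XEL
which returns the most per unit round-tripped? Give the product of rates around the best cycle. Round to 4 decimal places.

1.0353

(1) 0.393 × 1.36 × 1.84 = 0.98344
(2) 2.29 × 0.482 × 0.938 = 1.03535
(3) 2.69 × 0.229 × 1.53 = 0.94250
Highest is cycle (2) at 1.0353 (>1, arbitrage).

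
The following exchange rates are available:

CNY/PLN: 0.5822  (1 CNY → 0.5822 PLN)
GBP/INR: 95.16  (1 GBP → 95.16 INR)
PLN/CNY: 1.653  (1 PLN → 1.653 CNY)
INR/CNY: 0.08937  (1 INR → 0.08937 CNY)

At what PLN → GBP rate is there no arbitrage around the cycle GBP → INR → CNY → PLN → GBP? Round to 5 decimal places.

Known legs of the cycle: 95.16 × 0.08937 × 0.5822 = 4.95129032424
For no arbitrage the full-cycle product must be 1, so the missing rate is 1 / 4.95129032424 ≈ 0.2019676.

0.20197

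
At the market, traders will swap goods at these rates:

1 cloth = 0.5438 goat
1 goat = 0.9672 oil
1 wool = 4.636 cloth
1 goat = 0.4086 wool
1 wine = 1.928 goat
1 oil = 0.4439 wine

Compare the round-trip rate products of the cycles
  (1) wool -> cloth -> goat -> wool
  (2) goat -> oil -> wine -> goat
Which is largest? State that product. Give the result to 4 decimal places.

1.0301

(1) 4.636 × 0.5438 × 0.4086 = 1.03010
(2) 0.9672 × 0.4439 × 1.928 = 0.82777
Highest is cycle (1) at 1.0301 (>1, arbitrage).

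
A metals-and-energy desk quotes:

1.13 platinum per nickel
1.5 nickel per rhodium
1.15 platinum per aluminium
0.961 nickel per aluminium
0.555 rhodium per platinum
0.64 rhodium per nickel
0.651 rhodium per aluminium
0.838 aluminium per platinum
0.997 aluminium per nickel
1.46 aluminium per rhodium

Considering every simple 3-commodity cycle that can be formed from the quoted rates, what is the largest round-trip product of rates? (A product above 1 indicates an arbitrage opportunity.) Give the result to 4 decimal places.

nickel→aluminium→rhodium→nickel: 0.997 × 0.651 × 1.5 = 0.97357
nickel→platinum→rhodium→nickel: 1.13 × 0.555 × 1.5 = 0.94073
rhodium→aluminium→platinum→rhodium: 1.46 × 1.15 × 0.555 = 0.93185
nickel→platinum→aluminium→nickel: 1.13 × 0.838 × 0.961 = 0.91001
nickel→rhodium→aluminium→nickel: 0.64 × 1.46 × 0.961 = 0.89796
Maximum is nickel→aluminium→rhodium→nickel at 0.9736; no arbitrage — every cycle loses value.

0.9736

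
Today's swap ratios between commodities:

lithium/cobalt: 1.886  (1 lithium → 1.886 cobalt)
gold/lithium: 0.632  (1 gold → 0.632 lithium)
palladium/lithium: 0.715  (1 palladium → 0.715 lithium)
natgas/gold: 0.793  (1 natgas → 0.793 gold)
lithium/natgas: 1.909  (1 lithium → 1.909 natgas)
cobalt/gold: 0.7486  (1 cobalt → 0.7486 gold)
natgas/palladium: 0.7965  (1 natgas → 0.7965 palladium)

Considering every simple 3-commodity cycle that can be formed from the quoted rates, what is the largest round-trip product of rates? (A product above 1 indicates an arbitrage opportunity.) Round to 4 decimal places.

palladium→lithium→natgas→palladium: 0.715 × 1.909 × 0.7965 = 1.08717
lithium→natgas→gold→lithium: 1.909 × 0.793 × 0.632 = 0.95674
cobalt→gold→lithium→cobalt: 0.7486 × 0.632 × 1.886 = 0.89230
Maximum is palladium→lithium→natgas→palladium at 1.0872; arbitrage exists.

1.0872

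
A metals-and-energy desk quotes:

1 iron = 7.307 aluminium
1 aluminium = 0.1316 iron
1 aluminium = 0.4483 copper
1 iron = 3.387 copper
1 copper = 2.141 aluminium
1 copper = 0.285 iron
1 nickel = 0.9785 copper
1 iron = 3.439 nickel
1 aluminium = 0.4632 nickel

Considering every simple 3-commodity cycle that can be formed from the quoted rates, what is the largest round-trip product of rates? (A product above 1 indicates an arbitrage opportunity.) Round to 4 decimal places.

nickel→copper→aluminium→nickel: 0.9785 × 2.141 × 0.4632 = 0.97039
nickel→copper→iron→nickel: 0.9785 × 0.285 × 3.439 = 0.95904
aluminium→iron→copper→aluminium: 0.1316 × 3.387 × 2.141 = 0.95431
aluminium→copper→iron→aluminium: 0.4483 × 0.285 × 7.307 = 0.93358
Maximum is nickel→copper→aluminium→nickel at 0.9704; no arbitrage — every cycle loses value.

0.9704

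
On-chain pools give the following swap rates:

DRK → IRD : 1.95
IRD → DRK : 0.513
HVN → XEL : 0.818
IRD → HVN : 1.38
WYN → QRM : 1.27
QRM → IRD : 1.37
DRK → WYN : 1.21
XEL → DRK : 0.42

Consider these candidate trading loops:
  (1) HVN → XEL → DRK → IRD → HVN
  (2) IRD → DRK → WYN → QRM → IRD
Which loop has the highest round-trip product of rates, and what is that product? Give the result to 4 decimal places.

1.0800

(1) 0.818 × 0.42 × 1.95 × 1.38 = 0.92452
(2) 0.513 × 1.21 × 1.27 × 1.37 = 1.08001
Highest is cycle (2) at 1.0800 (>1, arbitrage).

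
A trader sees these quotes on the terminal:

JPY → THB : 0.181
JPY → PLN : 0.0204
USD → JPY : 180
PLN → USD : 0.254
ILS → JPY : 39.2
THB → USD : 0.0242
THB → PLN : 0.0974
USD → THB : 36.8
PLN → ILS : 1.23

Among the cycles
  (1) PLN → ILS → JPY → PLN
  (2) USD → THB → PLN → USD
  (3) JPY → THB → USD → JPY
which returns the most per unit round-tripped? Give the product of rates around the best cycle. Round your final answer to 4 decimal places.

0.9836

(1) 1.23 × 39.2 × 0.0204 = 0.98361
(2) 36.8 × 0.0974 × 0.254 = 0.91042
(3) 0.181 × 0.0242 × 180 = 0.78844
Highest is cycle (1) at 0.9836 (≤1, no arbitrage).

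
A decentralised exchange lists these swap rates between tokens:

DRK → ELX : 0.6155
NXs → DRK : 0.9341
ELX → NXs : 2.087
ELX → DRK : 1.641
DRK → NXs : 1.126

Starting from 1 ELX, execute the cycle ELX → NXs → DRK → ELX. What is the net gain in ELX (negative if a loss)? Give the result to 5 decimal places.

1 ELX × 2.087 = 2.087 NXs
2.087 NXs × 0.9341 = 1.9494667 DRK
1.9494667 DRK × 0.6155 = 1.19989675385 ELX
Net change: 1.19989675385 − 1 = 0.19989675385 ELX

0.19990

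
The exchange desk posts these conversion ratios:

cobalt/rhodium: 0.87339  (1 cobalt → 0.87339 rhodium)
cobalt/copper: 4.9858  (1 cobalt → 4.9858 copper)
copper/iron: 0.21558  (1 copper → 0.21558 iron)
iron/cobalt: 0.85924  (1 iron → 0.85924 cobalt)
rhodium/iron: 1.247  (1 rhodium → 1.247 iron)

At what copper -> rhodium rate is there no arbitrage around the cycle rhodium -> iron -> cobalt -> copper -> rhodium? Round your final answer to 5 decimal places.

0.18719

Known legs of the cycle: 1.247 × 0.85924 × 4.9858 = 5.342146493624
For no arbitrage the full-cycle product must be 1, so the missing rate is 1 / 5.342146493624 ≈ 0.1871907.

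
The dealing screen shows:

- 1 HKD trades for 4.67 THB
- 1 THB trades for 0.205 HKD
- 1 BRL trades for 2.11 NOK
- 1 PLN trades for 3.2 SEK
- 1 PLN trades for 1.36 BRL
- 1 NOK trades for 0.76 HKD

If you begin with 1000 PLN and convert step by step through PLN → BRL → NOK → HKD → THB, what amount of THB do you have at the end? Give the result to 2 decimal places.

1000 PLN × 1.36 = 1360 BRL
1360 BRL × 2.11 = 2869.6 NOK
2869.6 NOK × 0.76 = 2180.896 HKD
2180.896 HKD × 4.67 = 10184.78432 THB

10184.78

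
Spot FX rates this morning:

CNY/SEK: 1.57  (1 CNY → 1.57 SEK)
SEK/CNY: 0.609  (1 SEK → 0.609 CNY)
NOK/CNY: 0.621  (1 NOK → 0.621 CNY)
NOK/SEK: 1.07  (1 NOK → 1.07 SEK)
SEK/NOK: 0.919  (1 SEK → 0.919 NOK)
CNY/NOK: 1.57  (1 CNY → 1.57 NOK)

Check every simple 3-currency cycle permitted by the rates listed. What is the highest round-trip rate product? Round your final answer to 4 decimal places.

SEK→CNY→NOK→SEK: 0.609 × 1.57 × 1.07 = 1.02306
SEK→NOK→CNY→SEK: 0.919 × 0.621 × 1.57 = 0.89600
Maximum is SEK→CNY→NOK→SEK at 1.0231; arbitrage exists.

1.0231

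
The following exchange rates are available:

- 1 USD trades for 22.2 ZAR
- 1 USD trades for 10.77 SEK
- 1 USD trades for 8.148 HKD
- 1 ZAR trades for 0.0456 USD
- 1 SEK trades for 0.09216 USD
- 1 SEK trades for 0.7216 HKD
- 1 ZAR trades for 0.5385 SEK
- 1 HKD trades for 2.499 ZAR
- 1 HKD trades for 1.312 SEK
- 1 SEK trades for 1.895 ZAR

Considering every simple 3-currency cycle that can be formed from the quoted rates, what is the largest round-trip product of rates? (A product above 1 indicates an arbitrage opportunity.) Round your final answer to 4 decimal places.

SEK→USD→ZAR→SEK: 0.09216 × 22.2 × 0.5385 = 1.10175
SEK→USD→HKD→SEK: 0.09216 × 8.148 × 1.312 = 0.98521
SEK→HKD→ZAR→SEK: 0.7216 × 2.499 × 0.5385 = 0.97107
SEK→ZAR→USD→SEK: 1.895 × 0.0456 × 10.77 = 0.93066
ZAR→USD→HKD→ZAR: 0.0456 × 8.148 × 2.499 = 0.92850
Maximum is SEK→USD→ZAR→SEK at 1.1017; arbitrage exists.

1.1017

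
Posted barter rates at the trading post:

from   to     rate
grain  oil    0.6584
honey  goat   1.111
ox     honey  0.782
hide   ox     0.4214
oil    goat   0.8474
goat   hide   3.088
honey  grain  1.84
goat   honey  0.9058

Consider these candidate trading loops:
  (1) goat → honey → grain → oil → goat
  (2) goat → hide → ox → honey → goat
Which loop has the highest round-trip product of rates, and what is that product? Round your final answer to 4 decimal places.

1.1306

(1) 0.9058 × 1.84 × 0.6584 × 0.8474 = 0.92988
(2) 3.088 × 0.4214 × 0.782 × 1.111 = 1.13056
Highest is cycle (2) at 1.1306 (>1, arbitrage).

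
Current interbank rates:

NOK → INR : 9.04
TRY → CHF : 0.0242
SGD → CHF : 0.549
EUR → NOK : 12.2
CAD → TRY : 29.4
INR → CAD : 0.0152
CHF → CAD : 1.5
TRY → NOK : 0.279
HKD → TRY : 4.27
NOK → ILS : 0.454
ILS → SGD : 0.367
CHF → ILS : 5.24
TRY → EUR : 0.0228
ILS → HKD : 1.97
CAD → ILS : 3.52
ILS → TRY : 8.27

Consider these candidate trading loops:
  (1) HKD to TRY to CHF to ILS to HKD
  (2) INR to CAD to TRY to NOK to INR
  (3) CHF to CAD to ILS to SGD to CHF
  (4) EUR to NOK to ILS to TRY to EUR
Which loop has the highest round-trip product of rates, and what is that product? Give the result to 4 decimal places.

(1) 4.27 × 0.0242 × 5.24 × 1.97 = 1.06670
(2) 0.0152 × 29.4 × 0.279 × 9.04 = 1.12710
(3) 1.5 × 3.52 × 0.367 × 0.549 = 1.06383
(4) 12.2 × 0.454 × 8.27 × 0.0228 = 1.04437
Highest is cycle (2) at 1.1271 (>1, arbitrage).

1.1271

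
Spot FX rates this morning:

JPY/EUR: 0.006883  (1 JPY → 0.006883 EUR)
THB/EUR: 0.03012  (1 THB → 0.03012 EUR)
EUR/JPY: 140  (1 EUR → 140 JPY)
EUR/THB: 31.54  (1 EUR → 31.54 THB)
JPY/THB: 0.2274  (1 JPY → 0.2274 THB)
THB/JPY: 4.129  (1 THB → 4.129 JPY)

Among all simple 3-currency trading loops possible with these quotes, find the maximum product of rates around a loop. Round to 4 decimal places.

EUR→JPY→THB→EUR: 140 × 0.2274 × 0.03012 = 0.95890
EUR→THB→JPY→EUR: 31.54 × 4.129 × 0.006883 = 0.89636
Maximum is EUR→JPY→THB→EUR at 0.9589; no arbitrage — every cycle loses value.

0.9589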